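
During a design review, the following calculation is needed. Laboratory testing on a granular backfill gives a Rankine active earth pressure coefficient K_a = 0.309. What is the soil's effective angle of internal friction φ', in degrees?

K_a = tan²(45° − φ/2) ⇒ 45° − φ/2 = arctan(√0.309) = 29.07°.
φ = 2(45° − 29.07°) = 31.86°.

31.9°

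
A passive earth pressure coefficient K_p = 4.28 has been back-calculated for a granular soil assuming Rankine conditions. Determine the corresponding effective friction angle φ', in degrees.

K_p = (1+sin φ)/(1−sin φ) ⇒ sin φ = (K_p − 1)/(K_p + 1) = 0.6212.
φ = arcsin(0.6212) = 38.40°.

38.4°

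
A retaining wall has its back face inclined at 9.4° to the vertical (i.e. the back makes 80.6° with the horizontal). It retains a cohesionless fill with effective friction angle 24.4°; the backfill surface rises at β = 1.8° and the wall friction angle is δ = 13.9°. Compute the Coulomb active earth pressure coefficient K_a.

K_a = sin²(α+φ) / [sin²α · sin(α−δ) · (1 + √{sin(φ+δ)sin(φ−β) / (sin(α−δ)sin(α+β))})²].
With α = 80.6°, φ = 24.4°, δ = 13.9°, β = 1.8°: K_a = 0.4568.

0.457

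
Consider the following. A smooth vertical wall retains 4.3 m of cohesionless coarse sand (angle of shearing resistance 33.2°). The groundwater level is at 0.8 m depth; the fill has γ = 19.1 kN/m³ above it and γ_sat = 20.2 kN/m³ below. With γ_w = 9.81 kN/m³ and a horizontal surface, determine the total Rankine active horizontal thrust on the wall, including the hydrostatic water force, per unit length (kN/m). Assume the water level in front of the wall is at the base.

K_a = tan²(45° − φ/2) = 0.2924.
γ' = 20.2 − 9.81 = 10.39 kN/m³. Depth below WT = 3.5 m.
σ'_h at WT = K_a γ d_w = 4.467 kPa; at base = 4.467 + K_a γ' × 3.5 = 15.10 kPa.
P₁ (0–0.8 m) = ½×4.467×0.8 = 1.787. P₂ (0.8–4.3 m) = ½(4.467+15.10)×3.5 = 34.24.
P_w = ½ γ_w h₂² = 0.5×9.81×3.5² = 60.09. Total = 1.787+34.24+60.09 = 96.11 kN/m.

96.1 kN/m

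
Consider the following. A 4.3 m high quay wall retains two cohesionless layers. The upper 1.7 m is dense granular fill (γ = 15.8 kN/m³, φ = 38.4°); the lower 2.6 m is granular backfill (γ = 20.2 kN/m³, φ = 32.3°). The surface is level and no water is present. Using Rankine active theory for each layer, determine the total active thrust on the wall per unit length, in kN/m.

K_a1 = tan²(45°−38.4°/2) = 0.2337; K_a2 = tan²(45°−32.3°/2) = 0.3035.
Layer 1: σ at base = K_a1 γ₁ h₁ = 6.277 kPa; P₁ = ½×6.277×1.7 = 5.335.
Layer 2: σ_v at top = γ₁h₁ = 26.86; σ_h top = K_a2×26.86 = 8.152; σ_h base = K_a2×(26.86+20.2×2.6) = 24.09.
P₂ = ½(8.152+24.09)×2.6 = 41.91. Total P_a = 5.335+41.91 = 47.25 kN/m.

47.2 kN/m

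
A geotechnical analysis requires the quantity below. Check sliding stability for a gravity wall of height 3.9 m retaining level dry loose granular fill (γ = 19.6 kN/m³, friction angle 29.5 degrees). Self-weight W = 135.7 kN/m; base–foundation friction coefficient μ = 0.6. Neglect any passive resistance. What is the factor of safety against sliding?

K_a = tan²(45° − 29.5°/2) = 0.3401.
P_a = ½K_aγH² = 0.5×0.3401×19.6×3.9² = 50.69 kN/m, acting at H/3 = 1.300 m above the base.
FS_sliding = μW / P_a = 0.6×135.7 / 50.69 = 1.606.

1.61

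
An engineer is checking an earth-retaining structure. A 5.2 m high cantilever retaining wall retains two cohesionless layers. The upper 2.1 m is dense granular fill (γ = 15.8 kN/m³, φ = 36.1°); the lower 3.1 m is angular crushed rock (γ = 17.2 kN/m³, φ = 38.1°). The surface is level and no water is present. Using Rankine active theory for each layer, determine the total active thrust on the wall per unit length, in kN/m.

52.9 kN/m

K_a1 = tan²(45°−36.1°/2) = 0.2585; K_a2 = tan²(45°−38.1°/2) = 0.2368.
Layer 1: σ at base = K_a1 γ₁ h₁ = 8.577 kPa; P₁ = ½×8.577×2.1 = 9.006.
Layer 2: σ_v at top = γ₁h₁ = 33.18; σ_h top = K_a2×33.18 = 7.858; σ_h base = K_a2×(33.18+17.2×3.1) = 20.49.
P₂ = ½(7.858+20.49)×3.1 = 43.93. Total P_a = 9.006+43.93 = 52.94 kN/m.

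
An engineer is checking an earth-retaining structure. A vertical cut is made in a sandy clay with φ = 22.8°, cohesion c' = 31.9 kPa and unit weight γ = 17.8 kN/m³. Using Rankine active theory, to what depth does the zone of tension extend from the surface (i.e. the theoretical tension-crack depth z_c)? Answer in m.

5.39 m

K_a = tan²(45° − 22.8°/2) = 0.4414; √K_a = 0.6644.
The active pressure is zero where K_a γ z = 2c√K_a, so z_c = 2c/(γ√K_a) = 2×31.9/(17.8×0.6644) = 5.395 m.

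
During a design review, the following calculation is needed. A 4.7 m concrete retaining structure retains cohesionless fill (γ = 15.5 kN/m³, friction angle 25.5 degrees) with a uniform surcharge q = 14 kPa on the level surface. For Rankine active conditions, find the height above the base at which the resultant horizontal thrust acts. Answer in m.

K_a = 0.3981.
Triangular part P₁ = ½K_aγH² = 68.15 at H/3 = 1.567 m; rectangular part P₂ = K_a q H = 26.20 at H/2 = 2.350 m.
ȳ = (P₁·1.567 + P₂·2.350)/(P₁+P₂) = 1.784 m.

1.78 m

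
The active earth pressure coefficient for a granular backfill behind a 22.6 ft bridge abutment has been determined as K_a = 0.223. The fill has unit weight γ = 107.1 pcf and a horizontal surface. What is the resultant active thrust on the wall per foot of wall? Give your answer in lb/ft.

P = ½ K_a γ H² = 0.5 × 0.223 × 107.1 × 22.6² = 6099 lb/ft.

6100 lb/ft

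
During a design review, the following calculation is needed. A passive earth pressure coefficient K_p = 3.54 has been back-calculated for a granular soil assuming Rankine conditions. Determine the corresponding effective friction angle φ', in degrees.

34.0°

K_p = (1+sin φ)/(1−sin φ) ⇒ sin φ = (K_p − 1)/(K_p + 1) = 0.5595.
φ = arcsin(0.5595) = 34.02°.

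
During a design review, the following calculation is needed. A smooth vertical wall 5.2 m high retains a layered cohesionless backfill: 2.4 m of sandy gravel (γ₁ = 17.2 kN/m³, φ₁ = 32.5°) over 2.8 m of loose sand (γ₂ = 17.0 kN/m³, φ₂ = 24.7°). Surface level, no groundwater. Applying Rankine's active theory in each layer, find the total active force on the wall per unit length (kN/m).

K_a1 = tan²(45°−32.5°/2) = 0.3010; K_a2 = tan²(45°−24.7°/2) = 0.4106.
Layer 1: σ at base = K_a1 γ₁ h₁ = 12.42 kPa; P₁ = ½×12.42×2.4 = 14.91.
Layer 2: σ_v at top = γ₁h₁ = 41.28; σ_h top = K_a2×41.28 = 16.95; σ_h base = K_a2×(41.28+17.0×2.8) = 36.49.
P₂ = ½(16.95+36.49)×2.8 = 74.82. Total P_a = 14.91+74.82 = 89.73 kN/m.

89.7 kN/m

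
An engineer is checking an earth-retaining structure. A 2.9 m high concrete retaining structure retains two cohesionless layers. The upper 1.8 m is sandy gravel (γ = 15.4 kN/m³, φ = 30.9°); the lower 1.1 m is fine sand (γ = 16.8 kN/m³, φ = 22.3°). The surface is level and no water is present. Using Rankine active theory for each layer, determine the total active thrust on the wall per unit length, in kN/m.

K_a1 = tan²(45°−30.9°/2) = 0.3214; K_a2 = tan²(45°−22.3°/2) = 0.4498.
Layer 1: σ at base = K_a1 γ₁ h₁ = 8.909 kPa; P₁ = ½×8.909×1.8 = 8.018.
Layer 2: σ_v at top = γ₁h₁ = 27.72; σ_h top = K_a2×27.72 = 12.47; σ_h base = K_a2×(27.72+16.8×1.1) = 20.78.
P₂ = ½(12.47+20.78)×1.1 = 18.29. Total P_a = 8.018+18.29 = 26.31 kN/m.

26.3 kN/m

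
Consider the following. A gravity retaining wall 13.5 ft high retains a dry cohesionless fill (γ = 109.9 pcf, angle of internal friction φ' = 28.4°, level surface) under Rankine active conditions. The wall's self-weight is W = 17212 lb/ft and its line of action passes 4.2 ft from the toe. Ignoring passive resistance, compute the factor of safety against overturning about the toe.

K_a = tan²(45° − 28.4°/2) = 0.3554.
P_a = ½K_aγH² = 0.5×0.3554×109.9×13.5² = 3559 lb/ft, acting at H/3 = 4.500 ft above the base.
Overturning moment M_o = P_a × H/3 = 3559 × 4.500 = 16010.
Resisting moment M_r = W × 4.2 = 17212 × 4.2 = 72290.
FS_overturning = M_r/M_o = 72290/16010 = 4.514.

4.51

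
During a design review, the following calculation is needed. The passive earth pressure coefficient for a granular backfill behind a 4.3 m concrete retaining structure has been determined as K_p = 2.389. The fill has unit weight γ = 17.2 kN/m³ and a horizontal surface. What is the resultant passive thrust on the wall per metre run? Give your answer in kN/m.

P = ½ K_p γ H² = 0.5 × 2.389 × 17.2 × 4.3² = 379.9 kN/m.

380 kN/m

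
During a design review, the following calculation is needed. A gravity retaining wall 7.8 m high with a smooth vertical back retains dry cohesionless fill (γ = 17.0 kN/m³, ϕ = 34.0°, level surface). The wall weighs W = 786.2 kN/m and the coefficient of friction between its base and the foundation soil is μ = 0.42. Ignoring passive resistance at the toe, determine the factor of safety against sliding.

K_a = tan²(45° − 34.0°/2) = 0.2827.
P_a = ½K_aγH² = 0.5×0.2827×17.0×7.8² = 146.2 kN/m, acting at H/3 = 2.600 m above the base.
FS_sliding = μW / P_a = 0.42×786.2 / 146.2 = 2.259.

2.26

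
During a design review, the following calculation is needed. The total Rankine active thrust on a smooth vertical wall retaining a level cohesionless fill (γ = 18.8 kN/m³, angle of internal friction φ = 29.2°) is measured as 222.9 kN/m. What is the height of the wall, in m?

8.30 m

K_a = 0.3442. P_a = ½ K_a γ H² ⇒ H = √(2P_a/(K_a γ)).
H = √(2×222.9/(0.3442×18.8)) = 8.300 m.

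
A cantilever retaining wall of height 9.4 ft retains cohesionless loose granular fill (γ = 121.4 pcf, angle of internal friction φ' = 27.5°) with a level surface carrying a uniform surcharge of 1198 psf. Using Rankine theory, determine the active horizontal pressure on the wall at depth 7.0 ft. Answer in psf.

K_a = (1 − sin φ)/(1 + sin φ) = 0.3682.
σ_v = γz + q = 121.4 × 7.0 + 1198 = 2048 psf.
σ_h = K_a σ_v = 0.3682 × 2048 = 754.0 psf.

754 psf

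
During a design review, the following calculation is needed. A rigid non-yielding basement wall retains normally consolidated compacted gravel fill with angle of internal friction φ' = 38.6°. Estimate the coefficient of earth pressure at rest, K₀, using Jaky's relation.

K₀ = 1 − sin φ' = 1 − sin 38.6° = 0.3761.

0.376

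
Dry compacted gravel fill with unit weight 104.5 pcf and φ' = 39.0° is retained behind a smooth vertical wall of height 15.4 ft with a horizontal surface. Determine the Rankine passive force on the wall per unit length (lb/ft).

54500 lb/ft

K_p = tan²(45° + φ/2) = 4.395.
P_p = ½ K_p γ H² = 0.5 × 4.395 × 104.5 × 15.4² = 54470 lb/ft.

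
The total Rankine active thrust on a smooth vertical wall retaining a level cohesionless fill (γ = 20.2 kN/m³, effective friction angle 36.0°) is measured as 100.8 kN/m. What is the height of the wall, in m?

K_a = 0.2596. P_a = ½ K_a γ H² ⇒ H = √(2P_a/(K_a γ)).
H = √(2×100.8/(0.2596×20.2)) = 6.200 m.

6.20 m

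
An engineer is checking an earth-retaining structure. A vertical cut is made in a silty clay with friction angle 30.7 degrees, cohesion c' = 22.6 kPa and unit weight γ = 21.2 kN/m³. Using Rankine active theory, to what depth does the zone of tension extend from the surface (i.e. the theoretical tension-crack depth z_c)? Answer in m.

3.75 m

K_a = tan²(45° − 30.7°/2) = 0.3240; √K_a = 0.5692.
The active pressure is zero where K_a γ z = 2c√K_a, so z_c = 2c/(γ√K_a) = 2×22.6/(21.2×0.5692) = 3.746 m.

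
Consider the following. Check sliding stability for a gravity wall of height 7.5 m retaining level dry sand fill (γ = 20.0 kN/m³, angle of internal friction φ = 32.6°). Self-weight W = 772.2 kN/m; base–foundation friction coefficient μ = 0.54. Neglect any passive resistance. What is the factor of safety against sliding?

2.47

K_a = tan²(45° − 32.6°/2) = 0.2997.
P_a = ½K_aγH² = 0.5×0.2997×20.0×7.5² = 168.6 kN/m, acting at H/3 = 2.500 m above the base.
FS_sliding = μW / P_a = 0.54×772.2 / 168.6 = 2.473.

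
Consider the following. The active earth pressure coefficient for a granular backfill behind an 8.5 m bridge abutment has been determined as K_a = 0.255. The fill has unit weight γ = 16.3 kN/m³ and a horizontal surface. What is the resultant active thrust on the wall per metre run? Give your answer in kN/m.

P = ½ K_a γ H² = 0.5 × 0.255 × 16.3 × 8.5² = 150.2 kN/m.

150 kN/m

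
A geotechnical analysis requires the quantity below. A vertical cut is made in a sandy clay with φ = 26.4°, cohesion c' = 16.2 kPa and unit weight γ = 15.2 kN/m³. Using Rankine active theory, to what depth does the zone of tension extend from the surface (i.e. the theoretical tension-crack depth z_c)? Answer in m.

K_a = tan²(45° − 26.4°/2) = 0.3844; √K_a = 0.6200.
The active pressure is zero where K_a γ z = 2c√K_a, so z_c = 2c/(γ√K_a) = 2×16.2/(15.2×0.6200) = 3.438 m.

3.44 m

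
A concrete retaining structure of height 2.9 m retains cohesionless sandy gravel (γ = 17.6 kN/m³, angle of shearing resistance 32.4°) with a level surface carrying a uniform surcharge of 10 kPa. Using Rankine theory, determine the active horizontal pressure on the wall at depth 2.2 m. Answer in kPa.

K_a = (1 − sin φ)/(1 + sin φ) = 0.3022.
σ_v = γz + q = 17.6 × 2.2 + 10 = 48.72 kPa.
σ_h = K_a σ_v = 0.3022 × 48.72 = 14.72 kPa.

14.7 kPa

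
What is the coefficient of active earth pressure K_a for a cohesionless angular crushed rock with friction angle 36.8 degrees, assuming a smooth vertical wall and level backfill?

K_a = tan²(45° − φ/2) = tan²(26.60°) = 0.2508.

0.251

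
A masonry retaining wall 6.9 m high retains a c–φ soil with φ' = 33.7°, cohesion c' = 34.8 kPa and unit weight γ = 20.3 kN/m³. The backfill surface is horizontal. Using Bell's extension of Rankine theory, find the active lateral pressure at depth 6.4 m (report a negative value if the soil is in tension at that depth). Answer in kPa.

K_a = (1 − sin φ)/(1 + sin φ) = 0.2863.
σ_a = K_a γ z − 2c√K_a = 0.2863×20.3×6.4 − 2×34.8×0.5351 = -0.04463 kPa.

-0.0446 kPa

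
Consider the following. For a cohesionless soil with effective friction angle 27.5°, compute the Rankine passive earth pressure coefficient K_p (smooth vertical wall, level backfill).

2.72

K_p = (1 + sin φ)/(1 − sin φ) = tan²(45° + 27.5°/2) = 2.716.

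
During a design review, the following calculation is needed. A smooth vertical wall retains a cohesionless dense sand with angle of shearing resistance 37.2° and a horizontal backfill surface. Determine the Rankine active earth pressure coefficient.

0.246

K_a = (1 − sin φ)/(1 + sin φ) = (1 − sin 37.2°)/(1 + sin 37.2°) = 0.2464.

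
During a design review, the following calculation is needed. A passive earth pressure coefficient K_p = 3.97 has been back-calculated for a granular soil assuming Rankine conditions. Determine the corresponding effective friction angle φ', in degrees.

36.7°

K_p = (1+sin φ)/(1−sin φ) ⇒ sin φ = (K_p − 1)/(K_p + 1) = 0.5976.
φ = arcsin(0.5976) = 36.70°.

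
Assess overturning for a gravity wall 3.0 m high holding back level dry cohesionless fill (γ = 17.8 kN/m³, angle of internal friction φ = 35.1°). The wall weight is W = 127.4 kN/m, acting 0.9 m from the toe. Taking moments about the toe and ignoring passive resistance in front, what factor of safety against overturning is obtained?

5.30

K_a = tan²(45° − 35.1°/2) = 0.2698.
P_a = ½K_aγH² = 0.5×0.2698×17.8×3.0² = 21.61 kN/m, acting at H/3 = 1.000 m above the base.
Overturning moment M_o = P_a × H/3 = 21.61 × 1.000 = 21.61.
Resisting moment M_r = W × 0.9 = 127.4 × 0.9 = 114.7.
FS_overturning = M_r/M_o = 114.7/21.61 = 5.305.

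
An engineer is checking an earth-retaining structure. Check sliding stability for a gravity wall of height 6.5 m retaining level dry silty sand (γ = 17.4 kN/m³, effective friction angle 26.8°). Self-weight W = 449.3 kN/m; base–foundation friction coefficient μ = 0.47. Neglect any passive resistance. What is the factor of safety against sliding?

K_a = tan²(45° − 26.8°/2) = 0.3785.
P_a = ½K_aγH² = 0.5×0.3785×17.4×6.5² = 139.1 kN/m, acting at H/3 = 2.167 m above the base.
FS_sliding = μW / P_a = 0.47×449.3 / 139.1 = 1.518.

1.52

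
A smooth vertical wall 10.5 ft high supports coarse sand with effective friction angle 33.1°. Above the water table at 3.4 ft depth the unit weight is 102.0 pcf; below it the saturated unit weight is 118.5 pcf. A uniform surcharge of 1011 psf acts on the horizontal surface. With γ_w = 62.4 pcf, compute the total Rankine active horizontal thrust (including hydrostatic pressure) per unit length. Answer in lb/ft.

K_a = tan²(45° − φ/2) = 0.2936.
γ' = 118.5 − 62.4 = 56.10 pcf. h₂ = H − d_w = 7.1 ft.
σ'_h: at surface K_a·q = 296.8; at WT K_a(q+γd_w) = 398.6; at base K_a(q+γd_w+γ'h₂) = 515.6 psf.
P₁ = ½(296.8+398.6)×3.4 = 1182; P₂ = ½(398.6+515.6)×7.1 = 3245; P_w = ½γ_w h₂² = 1573.
Total = 1182+3245+1573 = 6000 lb/ft.

6000 lb/ft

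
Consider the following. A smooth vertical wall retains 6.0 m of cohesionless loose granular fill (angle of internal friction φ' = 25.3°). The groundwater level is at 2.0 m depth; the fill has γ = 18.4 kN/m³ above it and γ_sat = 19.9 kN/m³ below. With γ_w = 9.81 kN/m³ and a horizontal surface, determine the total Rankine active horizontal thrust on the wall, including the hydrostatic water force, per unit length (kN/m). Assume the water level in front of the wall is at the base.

K_a = tan²(45° − φ/2) = 0.4012.
γ' = 19.9 − 9.81 = 10.09 kN/m³. Depth below WT = 4.0 m.
σ'_h at WT = K_a γ d_w = 14.76 kPa; at base = 14.76 + K_a γ' × 4.0 = 30.96 kPa.
P₁ (0–2.0 m) = ½×14.76×2.0 = 14.76. P₂ (2.0–6.0 m) = ½(14.76+30.96)×4.0 = 91.44.
P_w = ½ γ_w h₂² = 0.5×9.81×4.0² = 78.48. Total = 14.76+91.44+78.48 = 184.7 kN/m.

185 kN/m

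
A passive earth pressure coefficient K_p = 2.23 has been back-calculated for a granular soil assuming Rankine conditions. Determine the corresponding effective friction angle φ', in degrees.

K_p = (1+sin φ)/(1−sin φ) ⇒ sin φ = (K_p − 1)/(K_p + 1) = 0.3808.
φ = arcsin(0.3808) = 22.38°.

22.4°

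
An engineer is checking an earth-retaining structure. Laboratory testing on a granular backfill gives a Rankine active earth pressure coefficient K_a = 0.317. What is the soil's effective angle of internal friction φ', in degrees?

K_a = tan²(45° − φ/2) ⇒ 45° − φ/2 = arctan(√0.317) = 29.38°.
φ = 2(45° − 29.38°) = 31.24°.

31.2°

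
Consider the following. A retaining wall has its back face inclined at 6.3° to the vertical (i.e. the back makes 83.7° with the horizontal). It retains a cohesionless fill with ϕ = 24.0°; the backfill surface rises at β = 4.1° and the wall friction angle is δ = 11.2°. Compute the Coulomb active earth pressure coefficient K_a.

K_a = sin²(α+φ) / [sin²α · sin(α−δ) · (1 + √{sin(φ+δ)sin(φ−β) / (sin(α−δ)sin(α+β))})²].
With α = 83.7°, φ = 24.0°, δ = 11.2°, β = 4.1°: K_a = 0.4558.

0.456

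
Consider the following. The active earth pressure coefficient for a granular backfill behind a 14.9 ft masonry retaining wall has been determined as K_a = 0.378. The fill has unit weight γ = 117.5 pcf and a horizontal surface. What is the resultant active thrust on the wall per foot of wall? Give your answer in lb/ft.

P = ½ K_a γ H² = 0.5 × 0.378 × 117.5 × 14.9² = 4930 lb/ft.

4930 lb/ft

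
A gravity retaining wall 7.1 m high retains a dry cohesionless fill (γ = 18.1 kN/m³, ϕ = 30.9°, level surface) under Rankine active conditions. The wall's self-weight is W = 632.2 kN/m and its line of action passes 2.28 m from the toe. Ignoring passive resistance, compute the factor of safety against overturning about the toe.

K_a = tan²(45° − 30.9°/2) = 0.3214.
P_a = ½K_aγH² = 0.5×0.3214×18.1×7.1² = 146.6 kN/m, acting at H/3 = 2.367 m above the base.
Overturning moment M_o = P_a × H/3 = 146.6 × 2.367 = 347.0.
Resisting moment M_r = W × 2.28 = 632.2 × 2.28 = 1441.
FS_overturning = M_r/M_o = 1441/347.0 = 4.154.

4.15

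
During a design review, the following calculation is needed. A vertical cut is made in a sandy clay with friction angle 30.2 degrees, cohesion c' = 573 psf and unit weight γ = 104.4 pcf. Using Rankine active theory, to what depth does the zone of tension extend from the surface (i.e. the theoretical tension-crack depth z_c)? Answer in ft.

K_a = tan²(45° − 30.2°/2) = 0.3307; √K_a = 0.5750.
The active pressure is zero where K_a γ z = 2c√K_a, so z_c = 2c/(γ√K_a) = 2×573/(104.4×0.5750) = 19.09 ft.

19.1 ft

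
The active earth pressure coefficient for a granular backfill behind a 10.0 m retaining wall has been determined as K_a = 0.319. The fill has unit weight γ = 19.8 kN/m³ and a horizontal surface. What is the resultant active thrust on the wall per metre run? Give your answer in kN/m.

316 kN/m

P = ½ K_a γ H² = 0.5 × 0.319 × 19.8 × 10.0² = 315.8 kN/m.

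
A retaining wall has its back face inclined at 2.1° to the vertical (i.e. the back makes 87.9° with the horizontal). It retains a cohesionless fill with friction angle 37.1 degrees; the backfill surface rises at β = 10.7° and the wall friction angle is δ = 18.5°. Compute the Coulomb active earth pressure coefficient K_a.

K_a = sin²(α+φ) / [sin²α · sin(α−δ) · (1 + √{sin(φ+δ)sin(φ−β) / (sin(α−δ)sin(α+β))})²].
With α = 87.9°, φ = 37.1°, δ = 18.5°, β = 10.7°: K_a = 0.2703.

0.270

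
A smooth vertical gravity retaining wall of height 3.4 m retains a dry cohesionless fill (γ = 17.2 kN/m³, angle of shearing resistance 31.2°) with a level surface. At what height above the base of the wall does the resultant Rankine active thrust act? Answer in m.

1.13 m

K_a = 0.3175.
The pressure distribution is triangular, so the resultant acts at H/3 above the base = 3.4/3 = 1.133 m.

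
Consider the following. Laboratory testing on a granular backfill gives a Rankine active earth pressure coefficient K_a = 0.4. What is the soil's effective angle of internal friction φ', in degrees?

25.4°

K_a = tan²(45° − φ/2) ⇒ 45° − φ/2 = arctan(√0.4) = 32.31°.
φ = 2(45° − 32.31°) = 25.38°.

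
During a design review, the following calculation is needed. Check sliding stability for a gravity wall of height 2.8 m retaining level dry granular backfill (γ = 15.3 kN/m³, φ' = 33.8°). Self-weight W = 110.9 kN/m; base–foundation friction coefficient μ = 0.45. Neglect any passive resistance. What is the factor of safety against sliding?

K_a = tan²(45° − 33.8°/2) = 0.2851.
P_a = ½K_aγH² = 0.5×0.2851×15.3×2.8² = 17.10 kN/m, acting at H/3 = 0.9333 m above the base.
FS_sliding = μW / P_a = 0.45×110.9 / 17.10 = 2.919.

2.92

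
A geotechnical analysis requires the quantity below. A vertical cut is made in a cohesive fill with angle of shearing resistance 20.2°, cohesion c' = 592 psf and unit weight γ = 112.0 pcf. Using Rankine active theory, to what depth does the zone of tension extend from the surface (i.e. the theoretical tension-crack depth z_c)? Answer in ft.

K_a = tan²(45° − 20.2°/2) = 0.4867; √K_a = 0.6976.
The active pressure is zero where K_a γ z = 2c√K_a, so z_c = 2c/(γ√K_a) = 2×592/(112.0×0.6976) = 15.15 ft.

15.2 ft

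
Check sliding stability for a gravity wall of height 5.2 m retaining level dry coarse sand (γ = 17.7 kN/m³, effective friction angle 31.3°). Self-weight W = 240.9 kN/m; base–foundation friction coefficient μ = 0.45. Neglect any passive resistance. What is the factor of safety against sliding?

1.43

K_a = tan²(45° − 31.3°/2) = 0.3162.
P_a = ½K_aγH² = 0.5×0.3162×17.7×5.2² = 75.67 kN/m, acting at H/3 = 1.733 m above the base.
FS_sliding = μW / P_a = 0.45×240.9 / 75.67 = 1.433.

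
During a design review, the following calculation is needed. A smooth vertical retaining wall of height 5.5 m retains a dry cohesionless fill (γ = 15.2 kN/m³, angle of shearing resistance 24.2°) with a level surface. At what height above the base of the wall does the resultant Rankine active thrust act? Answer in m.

1.83 m

K_a = 0.4185.
The pressure distribution is triangular, so the resultant acts at H/3 above the base = 5.5/3 = 1.833 m.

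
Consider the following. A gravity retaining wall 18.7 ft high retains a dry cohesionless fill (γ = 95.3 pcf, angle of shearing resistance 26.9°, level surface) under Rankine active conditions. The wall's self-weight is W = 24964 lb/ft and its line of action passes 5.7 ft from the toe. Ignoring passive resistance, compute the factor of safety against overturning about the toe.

3.63

K_a = tan²(45° − 26.9°/2) = 0.3770.
P_a = ½K_aγH² = 0.5×0.3770×95.3×18.7² = 6282 lb/ft, acting at H/3 = 6.233 ft above the base.
Overturning moment M_o = P_a × H/3 = 6282 × 6.233 = 39160.
Resisting moment M_r = W × 5.7 = 24964 × 5.7 = 142300.
FS_overturning = M_r/M_o = 142300/39160 = 3.634.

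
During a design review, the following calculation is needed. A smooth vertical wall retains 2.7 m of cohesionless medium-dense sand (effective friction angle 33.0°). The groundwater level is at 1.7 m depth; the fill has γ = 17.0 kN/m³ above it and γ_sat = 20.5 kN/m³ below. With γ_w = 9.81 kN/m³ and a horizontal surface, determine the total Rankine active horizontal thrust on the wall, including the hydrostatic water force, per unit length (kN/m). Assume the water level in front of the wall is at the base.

K_a = tan²(45° − φ/2) = 0.2948.
γ' = 20.5 − 9.81 = 10.69 kN/m³. Depth below WT = 1.0 m.
σ'_h at WT = K_a γ d_w = 8.520 kPa; at base = 8.520 + K_a γ' × 1.0 = 11.67 kPa.
P₁ (0–1.7 m) = ½×8.520×1.7 = 7.242. P₂ (1.7–2.7 m) = ½(8.520+11.67)×1.0 = 10.10.
P_w = ½ γ_w h₂² = 0.5×9.81×1.0² = 4.905. Total = 7.242+10.10+4.905 = 22.24 kN/m.

22.2 kN/m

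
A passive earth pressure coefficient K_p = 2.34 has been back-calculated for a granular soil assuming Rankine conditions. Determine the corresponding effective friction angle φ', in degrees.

23.7°

K_p = (1+sin φ)/(1−sin φ) ⇒ sin φ = (K_p − 1)/(K_p + 1) = 0.4012.
φ = arcsin(0.4012) = 23.65°.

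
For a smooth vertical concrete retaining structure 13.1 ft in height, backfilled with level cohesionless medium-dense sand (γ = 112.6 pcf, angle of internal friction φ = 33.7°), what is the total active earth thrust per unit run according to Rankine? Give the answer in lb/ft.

K_a = tan²(45° − φ/2) = 0.2863.
P_a = ½ K_a γ H² = 0.5 × 0.2863 × 112.6 × 13.1² = 2766 lb/ft.

2770 lb/ft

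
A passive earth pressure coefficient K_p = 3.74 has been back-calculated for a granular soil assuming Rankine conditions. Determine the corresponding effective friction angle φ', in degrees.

K_p = (1+sin φ)/(1−sin φ) ⇒ sin φ = (K_p − 1)/(K_p + 1) = 0.5781.
φ = arcsin(0.5781) = 35.31°.

35.3°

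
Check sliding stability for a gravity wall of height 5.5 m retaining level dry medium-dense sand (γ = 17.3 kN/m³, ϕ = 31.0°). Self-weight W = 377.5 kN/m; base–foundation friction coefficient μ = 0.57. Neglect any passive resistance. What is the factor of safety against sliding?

2.57

K_a = tan²(45° − 31.0°/2) = 0.3201.
P_a = ½K_aγH² = 0.5×0.3201×17.3×5.5² = 83.76 kN/m, acting at H/3 = 1.833 m above the base.
FS_sliding = μW / P_a = 0.57×377.5 / 83.76 = 2.569.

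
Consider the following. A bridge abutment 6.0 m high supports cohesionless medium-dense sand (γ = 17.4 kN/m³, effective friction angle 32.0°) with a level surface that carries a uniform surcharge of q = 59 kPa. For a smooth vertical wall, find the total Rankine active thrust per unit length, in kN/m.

K_a = tan²(45° − φ/2) = 0.3073.
Soil triangle: ½ K_a γ H² = 0.5×0.3073×17.4×6.0² = 96.23 kN/m.
Surcharge rectangle: K_a q H = 0.3073×59×6.0 = 108.8 kN/m.
Total = 96.23 + 108.8 = 205.0 kN/m.

205 kN/m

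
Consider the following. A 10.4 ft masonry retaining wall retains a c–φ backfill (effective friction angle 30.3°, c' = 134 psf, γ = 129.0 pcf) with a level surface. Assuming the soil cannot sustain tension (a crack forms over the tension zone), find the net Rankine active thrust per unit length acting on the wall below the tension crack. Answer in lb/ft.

976 lb/ft

K_a = 0.3293; √K_a = 0.5739.
Tension-crack depth z_c = 2c/(γ√K_a) = 2×134/(129.0×0.5739) = 3.620 ft.
σ_a at base = K_a γ H − 2c√K_a = 0.3293×129.0×10.4 − 2×134×0.5739 = 288.0 psf.
P_a = ½ × 288.0 × (H − z_c) = 0.5×288.0×6.780 = 976.4 lb/ft.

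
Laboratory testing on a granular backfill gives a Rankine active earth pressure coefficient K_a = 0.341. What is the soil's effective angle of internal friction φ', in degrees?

29.4°

K_a = tan²(45° − φ/2) ⇒ 45° − φ/2 = arctan(√0.341) = 30.28°.
φ = 2(45° − 30.28°) = 29.43°.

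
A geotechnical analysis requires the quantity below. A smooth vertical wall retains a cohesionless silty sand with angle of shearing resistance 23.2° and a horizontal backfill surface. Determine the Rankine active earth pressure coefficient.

0.435

K_a = tan²(45° − φ/2) = tan²(33.40°) = 0.4348.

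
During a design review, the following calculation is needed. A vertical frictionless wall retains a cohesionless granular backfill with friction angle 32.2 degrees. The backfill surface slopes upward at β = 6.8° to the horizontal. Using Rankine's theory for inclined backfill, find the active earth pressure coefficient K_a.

K_a = cos β · (cos β − √(cos²β − cos²φ)) / (cos β + √(cos²β − cos²φ)).
cos β = 0.9930, cos φ = 0.8462, √(cos²β − cos²φ) = 0.5196.
K_a = 0.9930 × (0.9930 − 0.5196)/(0.9930 + 0.5196) = 0.3108.

0.311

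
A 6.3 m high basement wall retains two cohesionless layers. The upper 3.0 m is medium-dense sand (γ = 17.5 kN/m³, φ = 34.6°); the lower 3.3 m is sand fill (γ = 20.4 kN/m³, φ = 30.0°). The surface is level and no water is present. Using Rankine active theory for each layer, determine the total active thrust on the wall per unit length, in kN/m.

116 kN/m

K_a1 = tan²(45°−34.6°/2) = 0.2756; K_a2 = tan²(45°−30.0°/2) = 0.3333.
Layer 1: σ at base = K_a1 γ₁ h₁ = 14.47 kPa; P₁ = ½×14.47×3.0 = 21.71.
Layer 2: σ_v at top = γ₁h₁ = 52.50; σ_h top = K_a2×52.50 = 17.50; σ_h base = K_a2×(52.50+20.4×3.3) = 39.94.
P₂ = ½(17.50+39.94)×3.3 = 94.78. Total P_a = 21.71+94.78 = 116.5 kN/m.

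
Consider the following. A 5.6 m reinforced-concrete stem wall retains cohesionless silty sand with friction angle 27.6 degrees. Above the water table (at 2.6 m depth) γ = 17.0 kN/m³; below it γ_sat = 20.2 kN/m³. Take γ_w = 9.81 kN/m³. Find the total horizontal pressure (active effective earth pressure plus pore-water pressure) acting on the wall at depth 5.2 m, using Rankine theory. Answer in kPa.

K_a = (1 − sin φ)/(1 + sin φ) = 0.3668.
γ' = 20.2 − 9.81 = 10.39 kN/m³.
Effective vertical stress at 5.2 m: σ'_v = 17.0×2.6 + 10.39×2.60 = 71.21 kPa.
σ'_h = K_a σ'_v = 0.3668 × 71.21 = 26.12 kPa; u = γ_w × 2.60 = 25.51 kPa.
Total σ_h = 26.12 + 25.51 = 51.63 kPa.

51.6 kPa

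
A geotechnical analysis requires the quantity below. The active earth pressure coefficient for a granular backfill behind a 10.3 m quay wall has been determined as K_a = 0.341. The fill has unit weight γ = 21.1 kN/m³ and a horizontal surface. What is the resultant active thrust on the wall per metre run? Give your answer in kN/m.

P = ½ K_a γ H² = 0.5 × 0.341 × 21.1 × 10.3² = 381.7 kN/m.

382 kN/m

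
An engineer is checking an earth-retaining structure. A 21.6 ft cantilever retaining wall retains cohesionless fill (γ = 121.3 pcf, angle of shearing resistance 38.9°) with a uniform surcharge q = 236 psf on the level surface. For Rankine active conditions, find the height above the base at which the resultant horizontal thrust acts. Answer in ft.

7.75 ft

K_a = 0.2285.
Triangular part P₁ = ½K_aγH² = 6467 at H/3 = 7.200 ft; rectangular part P₂ = K_a q H = 1165 at H/2 = 10.80 ft.
ȳ = (P₁·7.200 + P₂·10.80)/(P₁+P₂) = 7.750 ft.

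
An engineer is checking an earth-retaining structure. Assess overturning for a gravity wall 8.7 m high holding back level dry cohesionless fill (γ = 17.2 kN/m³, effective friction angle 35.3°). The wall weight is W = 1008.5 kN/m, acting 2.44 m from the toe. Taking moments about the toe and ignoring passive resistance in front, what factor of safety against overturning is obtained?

4.87

K_a = tan²(45° − 35.3°/2) = 0.2675.
P_a = ½K_aγH² = 0.5×0.2675×17.2×8.7² = 174.2 kN/m, acting at H/3 = 2.900 m above the base.
Overturning moment M_o = P_a × H/3 = 174.2 × 2.900 = 505.0.
Resisting moment M_r = W × 2.44 = 1008.5 × 2.44 = 2461.
FS_overturning = M_r/M_o = 2461/505.0 = 4.872.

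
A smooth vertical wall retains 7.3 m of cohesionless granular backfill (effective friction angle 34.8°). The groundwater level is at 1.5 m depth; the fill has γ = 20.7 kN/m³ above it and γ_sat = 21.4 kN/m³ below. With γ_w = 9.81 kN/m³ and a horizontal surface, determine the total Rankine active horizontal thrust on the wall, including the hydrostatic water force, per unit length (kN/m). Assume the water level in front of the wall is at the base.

K_a = tan²(45° − φ/2) = 0.2733.
γ' = 21.4 − 9.81 = 11.59 kN/m³. Depth below WT = 5.8 m.
σ'_h at WT = K_a γ d_w = 8.486 kPa; at base = 8.486 + K_a γ' × 5.8 = 26.86 kPa.
P₁ (0–1.5 m) = ½×8.486×1.5 = 6.365. P₂ (1.5–7.3 m) = ½(8.486+26.86)×5.8 = 102.5.
P_w = ½ γ_w h₂² = 0.5×9.81×5.8² = 165.0. Total = 6.365+102.5+165.0 = 273.9 kN/m.

274 kN/m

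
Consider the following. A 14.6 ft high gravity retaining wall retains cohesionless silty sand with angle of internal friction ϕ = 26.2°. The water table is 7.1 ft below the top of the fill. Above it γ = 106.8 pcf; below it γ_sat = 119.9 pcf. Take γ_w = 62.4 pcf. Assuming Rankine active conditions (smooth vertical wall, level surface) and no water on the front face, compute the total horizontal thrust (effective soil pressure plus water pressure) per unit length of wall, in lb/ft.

5630 lb/ft

K_a = tan²(45° − φ/2) = 0.3874.
γ' = 119.9 − 62.4 = 57.50 pcf. Depth below WT = 7.5 ft.
σ'_h at WT = K_a γ d_w = 293.8 psf; at base = 293.8 + K_a γ' × 7.5 = 460.9 psf.
P₁ (0–7.1 ft) = ½×293.8×7.1 = 1043. P₂ (7.1–14.6 ft) = ½(293.8+460.9)×7.5 = 2830.
P_w = ½ γ_w h₂² = 0.5×62.4×7.5² = 1755. Total = 1043+2830+1755 = 5628 lb/ft.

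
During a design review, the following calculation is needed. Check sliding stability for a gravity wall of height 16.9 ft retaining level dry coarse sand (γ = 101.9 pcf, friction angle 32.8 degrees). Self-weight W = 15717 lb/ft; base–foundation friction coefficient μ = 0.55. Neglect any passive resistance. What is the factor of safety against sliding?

2.00

K_a = tan²(45° − 32.8°/2) = 0.2973.
P_a = ½K_aγH² = 0.5×0.2973×101.9×16.9² = 4326 lb/ft, acting at H/3 = 5.633 ft above the base.
FS_sliding = μW / P_a = 0.55×15717 / 4326 = 1.998.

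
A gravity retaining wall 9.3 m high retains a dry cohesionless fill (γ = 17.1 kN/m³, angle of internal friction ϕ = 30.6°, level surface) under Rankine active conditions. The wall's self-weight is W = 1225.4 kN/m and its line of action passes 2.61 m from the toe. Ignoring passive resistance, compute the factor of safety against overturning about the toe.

K_a = tan²(45° − 30.6°/2) = 0.3253.
P_a = ½K_aγH² = 0.5×0.3253×17.1×9.3² = 240.6 kN/m, acting at H/3 = 3.100 m above the base.
Overturning moment M_o = P_a × H/3 = 240.6 × 3.100 = 745.8.
Resisting moment M_r = W × 2.61 = 1225.4 × 2.61 = 3198.
FS_overturning = M_r/M_o = 3198/745.8 = 4.288.

4.29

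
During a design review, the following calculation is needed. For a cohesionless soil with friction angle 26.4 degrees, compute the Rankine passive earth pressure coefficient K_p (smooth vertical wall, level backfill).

K_p = (1 + sin φ)/(1 − sin φ) = tan²(45° + 26.4°/2) = 2.601.

2.60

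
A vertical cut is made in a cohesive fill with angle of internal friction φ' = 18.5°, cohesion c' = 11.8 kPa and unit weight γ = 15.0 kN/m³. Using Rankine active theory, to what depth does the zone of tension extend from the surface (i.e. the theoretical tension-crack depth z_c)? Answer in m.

2.19 m

K_a = tan²(45° − 18.5°/2) = 0.5183; √K_a = 0.7199.
The active pressure is zero where K_a γ z = 2c√K_a, so z_c = 2c/(γ√K_a) = 2×11.8/(15.0×0.7199) = 2.185 m.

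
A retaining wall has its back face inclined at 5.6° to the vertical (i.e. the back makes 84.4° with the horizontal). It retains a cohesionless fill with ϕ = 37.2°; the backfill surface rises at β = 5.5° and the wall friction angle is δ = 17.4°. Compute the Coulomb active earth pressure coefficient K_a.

K_a = sin²(α+φ) / [sin²α · sin(α−δ) · (1 + √{sin(φ+δ)sin(φ−β) / (sin(α−δ)sin(α+β))})²].
With α = 84.4°, φ = 37.2°, δ = 17.4°, β = 5.5°: K_a = 0.2812.

0.281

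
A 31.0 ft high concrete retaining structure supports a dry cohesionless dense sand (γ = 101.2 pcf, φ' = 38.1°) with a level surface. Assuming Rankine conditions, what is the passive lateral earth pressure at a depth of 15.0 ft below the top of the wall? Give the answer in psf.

6410 psf

K_p = (1 + sin φ)/(1 − sin φ) = 4.222.
σ_h = K_p γ z = 4.222 × 101.2 × 15.0 = 6410 psf.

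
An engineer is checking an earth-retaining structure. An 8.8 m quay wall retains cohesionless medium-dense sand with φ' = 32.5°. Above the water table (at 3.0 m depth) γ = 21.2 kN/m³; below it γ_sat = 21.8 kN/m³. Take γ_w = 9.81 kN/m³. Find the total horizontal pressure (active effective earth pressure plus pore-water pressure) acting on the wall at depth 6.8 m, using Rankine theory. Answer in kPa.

70.1 kPa

K_a = (1 − sin φ)/(1 + sin φ) = 0.3010.
γ' = 21.8 − 9.81 = 11.99 kN/m³.
Effective vertical stress at 6.8 m: σ'_v = 21.2×3.0 + 11.99×3.80 = 109.2 kPa.
σ'_h = K_a σ'_v = 0.3010 × 109.2 = 32.86 kPa; u = γ_w × 3.80 = 37.28 kPa.
Total σ_h = 32.86 + 37.28 = 70.13 kPa.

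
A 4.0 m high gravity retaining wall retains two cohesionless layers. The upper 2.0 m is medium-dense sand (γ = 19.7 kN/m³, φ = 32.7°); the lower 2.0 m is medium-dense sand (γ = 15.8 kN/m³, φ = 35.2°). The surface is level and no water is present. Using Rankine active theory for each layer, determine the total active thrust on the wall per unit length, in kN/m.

K_a1 = tan²(45°−32.7°/2) = 0.2985; K_a2 = tan²(45°−35.2°/2) = 0.2687.
Layer 1: σ at base = K_a1 γ₁ h₁ = 11.76 kPa; P₁ = ½×11.76×2.0 = 11.76.
Layer 2: σ_v at top = γ₁h₁ = 39.40; σ_h top = K_a2×39.40 = 10.59; σ_h base = K_a2×(39.40+15.8×2.0) = 19.08.
P₂ = ½(10.59+19.08)×2.0 = 29.66. Total P_a = 11.76+29.66 = 41.42 kN/m.

41.4 kN/m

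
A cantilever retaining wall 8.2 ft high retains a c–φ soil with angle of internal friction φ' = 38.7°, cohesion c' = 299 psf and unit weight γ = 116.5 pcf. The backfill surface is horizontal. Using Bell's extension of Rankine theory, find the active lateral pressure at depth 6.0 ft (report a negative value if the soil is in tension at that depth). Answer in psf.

-126 psf

K_a = (1 − sin φ)/(1 + sin φ) = 0.2306.
σ_a = K_a γ z − 2c√K_a = 0.2306×116.5×6.0 − 2×299×0.4802 = -126.0 psf.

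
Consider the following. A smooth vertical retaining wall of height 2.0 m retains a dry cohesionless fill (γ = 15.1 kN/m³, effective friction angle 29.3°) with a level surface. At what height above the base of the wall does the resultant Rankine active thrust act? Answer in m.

K_a = 0.3428.
The pressure distribution is triangular, so the resultant acts at H/3 above the base = 2.0/3 = 0.6667 m.

0.667 m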